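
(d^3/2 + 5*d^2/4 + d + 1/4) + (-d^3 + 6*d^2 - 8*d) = -d^3/2 + 29*d^2/4 - 7*d + 1/4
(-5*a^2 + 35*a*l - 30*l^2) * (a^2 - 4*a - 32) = -5*a^4 + 35*a^3*l + 20*a^3 - 30*a^2*l^2 - 140*a^2*l + 160*a^2 + 120*a*l^2 - 1120*a*l + 960*l^2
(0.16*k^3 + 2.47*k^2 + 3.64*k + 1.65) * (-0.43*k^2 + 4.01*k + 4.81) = -0.0688*k^5 - 0.4205*k^4 + 9.1091*k^3 + 25.7676*k^2 + 24.1249*k + 7.9365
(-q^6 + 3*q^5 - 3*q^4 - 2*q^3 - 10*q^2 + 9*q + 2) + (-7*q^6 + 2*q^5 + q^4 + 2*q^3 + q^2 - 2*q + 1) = -8*q^6 + 5*q^5 - 2*q^4 - 9*q^2 + 7*q + 3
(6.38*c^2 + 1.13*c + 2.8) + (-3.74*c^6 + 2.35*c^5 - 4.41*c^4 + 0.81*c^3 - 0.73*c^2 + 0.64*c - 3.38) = -3.74*c^6 + 2.35*c^5 - 4.41*c^4 + 0.81*c^3 + 5.65*c^2 + 1.77*c - 0.58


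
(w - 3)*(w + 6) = w^2 + 3*w - 18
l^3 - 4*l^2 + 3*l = l*(l - 3)*(l - 1)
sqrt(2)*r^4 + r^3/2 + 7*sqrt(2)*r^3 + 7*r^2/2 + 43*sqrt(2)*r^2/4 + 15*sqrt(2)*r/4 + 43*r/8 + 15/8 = (r + 1/2)*(r + 3/2)*(r + 5)*(sqrt(2)*r + 1/2)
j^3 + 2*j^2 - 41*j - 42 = (j - 6)*(j + 1)*(j + 7)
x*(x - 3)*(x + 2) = x^3 - x^2 - 6*x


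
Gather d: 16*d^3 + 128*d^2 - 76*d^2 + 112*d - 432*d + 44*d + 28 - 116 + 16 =16*d^3 + 52*d^2 - 276*d - 72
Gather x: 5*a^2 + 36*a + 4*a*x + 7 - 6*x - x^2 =5*a^2 + 36*a - x^2 + x*(4*a - 6) + 7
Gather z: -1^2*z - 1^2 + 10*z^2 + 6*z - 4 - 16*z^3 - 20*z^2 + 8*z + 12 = -16*z^3 - 10*z^2 + 13*z + 7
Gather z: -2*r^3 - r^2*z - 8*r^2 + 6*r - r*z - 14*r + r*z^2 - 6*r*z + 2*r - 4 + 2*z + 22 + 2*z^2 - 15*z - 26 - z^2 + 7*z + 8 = -2*r^3 - 8*r^2 - 6*r + z^2*(r + 1) + z*(-r^2 - 7*r - 6)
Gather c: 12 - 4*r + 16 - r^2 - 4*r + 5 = -r^2 - 8*r + 33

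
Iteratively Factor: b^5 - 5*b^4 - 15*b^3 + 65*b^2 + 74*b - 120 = (b + 3)*(b^4 - 8*b^3 + 9*b^2 + 38*b - 40) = (b - 4)*(b + 3)*(b^3 - 4*b^2 - 7*b + 10) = (b - 4)*(b - 1)*(b + 3)*(b^2 - 3*b - 10) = (b - 5)*(b - 4)*(b - 1)*(b + 3)*(b + 2)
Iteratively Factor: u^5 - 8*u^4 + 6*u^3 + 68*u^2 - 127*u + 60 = (u - 1)*(u^4 - 7*u^3 - u^2 + 67*u - 60) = (u - 5)*(u - 1)*(u^3 - 2*u^2 - 11*u + 12) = (u - 5)*(u - 1)*(u + 3)*(u^2 - 5*u + 4) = (u - 5)*(u - 4)*(u - 1)*(u + 3)*(u - 1)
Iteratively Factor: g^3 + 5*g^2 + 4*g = (g + 4)*(g^2 + g) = g*(g + 4)*(g + 1)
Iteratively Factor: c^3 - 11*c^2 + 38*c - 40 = (c - 2)*(c^2 - 9*c + 20) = (c - 5)*(c - 2)*(c - 4)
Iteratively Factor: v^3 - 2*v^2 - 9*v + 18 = (v - 2)*(v^2 - 9) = (v - 3)*(v - 2)*(v + 3)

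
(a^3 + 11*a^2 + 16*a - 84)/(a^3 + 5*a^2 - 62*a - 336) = (a - 2)/(a - 8)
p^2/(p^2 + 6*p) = p/(p + 6)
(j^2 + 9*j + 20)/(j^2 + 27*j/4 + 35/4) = 4*(j + 4)/(4*j + 7)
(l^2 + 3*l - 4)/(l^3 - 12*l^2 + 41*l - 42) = (l^2 + 3*l - 4)/(l^3 - 12*l^2 + 41*l - 42)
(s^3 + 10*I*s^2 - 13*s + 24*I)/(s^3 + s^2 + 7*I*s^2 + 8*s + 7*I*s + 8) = (s + 3*I)/(s + 1)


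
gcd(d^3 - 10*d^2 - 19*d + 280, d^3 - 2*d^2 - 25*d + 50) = d + 5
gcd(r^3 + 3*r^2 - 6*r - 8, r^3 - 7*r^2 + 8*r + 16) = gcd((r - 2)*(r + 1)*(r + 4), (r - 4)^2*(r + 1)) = r + 1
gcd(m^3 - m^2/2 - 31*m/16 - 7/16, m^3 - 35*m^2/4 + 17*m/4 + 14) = m^2 - 3*m/4 - 7/4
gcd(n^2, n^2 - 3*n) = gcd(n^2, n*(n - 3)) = n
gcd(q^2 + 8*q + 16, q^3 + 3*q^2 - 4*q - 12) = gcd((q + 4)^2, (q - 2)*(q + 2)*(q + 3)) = 1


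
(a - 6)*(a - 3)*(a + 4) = a^3 - 5*a^2 - 18*a + 72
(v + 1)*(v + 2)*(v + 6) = v^3 + 9*v^2 + 20*v + 12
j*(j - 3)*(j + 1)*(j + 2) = j^4 - 7*j^2 - 6*j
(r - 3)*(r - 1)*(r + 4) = r^3 - 13*r + 12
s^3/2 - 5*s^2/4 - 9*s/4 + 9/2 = (s/2 + 1)*(s - 3)*(s - 3/2)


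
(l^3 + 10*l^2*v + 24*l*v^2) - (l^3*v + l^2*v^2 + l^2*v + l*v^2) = -l^3*v + l^3 - l^2*v^2 + 9*l^2*v + 23*l*v^2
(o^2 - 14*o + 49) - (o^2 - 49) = 98 - 14*o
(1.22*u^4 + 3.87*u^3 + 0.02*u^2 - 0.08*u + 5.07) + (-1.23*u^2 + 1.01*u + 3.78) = 1.22*u^4 + 3.87*u^3 - 1.21*u^2 + 0.93*u + 8.85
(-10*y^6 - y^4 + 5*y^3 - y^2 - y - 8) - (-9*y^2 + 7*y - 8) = -10*y^6 - y^4 + 5*y^3 + 8*y^2 - 8*y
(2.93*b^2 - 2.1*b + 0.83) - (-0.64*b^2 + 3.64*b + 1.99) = 3.57*b^2 - 5.74*b - 1.16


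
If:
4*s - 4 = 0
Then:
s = 1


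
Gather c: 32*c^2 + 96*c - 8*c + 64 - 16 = 32*c^2 + 88*c + 48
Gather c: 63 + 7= 70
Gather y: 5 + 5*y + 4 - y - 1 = 4*y + 8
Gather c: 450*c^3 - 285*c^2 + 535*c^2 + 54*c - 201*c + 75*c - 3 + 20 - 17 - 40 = 450*c^3 + 250*c^2 - 72*c - 40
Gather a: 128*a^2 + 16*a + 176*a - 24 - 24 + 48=128*a^2 + 192*a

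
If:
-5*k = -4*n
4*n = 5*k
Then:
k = 4*n/5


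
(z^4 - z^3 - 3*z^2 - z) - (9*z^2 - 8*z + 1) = z^4 - z^3 - 12*z^2 + 7*z - 1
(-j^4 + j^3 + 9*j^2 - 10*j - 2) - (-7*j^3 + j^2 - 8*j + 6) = -j^4 + 8*j^3 + 8*j^2 - 2*j - 8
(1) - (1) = 0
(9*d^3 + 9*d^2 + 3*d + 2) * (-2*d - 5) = -18*d^4 - 63*d^3 - 51*d^2 - 19*d - 10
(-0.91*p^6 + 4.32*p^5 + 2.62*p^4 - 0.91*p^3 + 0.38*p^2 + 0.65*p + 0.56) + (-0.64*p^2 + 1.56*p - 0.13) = -0.91*p^6 + 4.32*p^5 + 2.62*p^4 - 0.91*p^3 - 0.26*p^2 + 2.21*p + 0.43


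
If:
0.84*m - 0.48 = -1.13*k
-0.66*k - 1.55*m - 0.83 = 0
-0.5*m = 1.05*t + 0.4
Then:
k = 1.20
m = -1.05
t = 0.12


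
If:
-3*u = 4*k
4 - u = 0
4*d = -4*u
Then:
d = -4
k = -3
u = 4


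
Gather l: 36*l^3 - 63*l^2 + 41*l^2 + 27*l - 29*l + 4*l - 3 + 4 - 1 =36*l^3 - 22*l^2 + 2*l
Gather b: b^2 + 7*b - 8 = b^2 + 7*b - 8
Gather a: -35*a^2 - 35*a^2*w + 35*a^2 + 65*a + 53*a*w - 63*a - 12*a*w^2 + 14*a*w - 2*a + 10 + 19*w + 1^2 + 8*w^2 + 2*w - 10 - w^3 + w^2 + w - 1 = -35*a^2*w + a*(-12*w^2 + 67*w) - w^3 + 9*w^2 + 22*w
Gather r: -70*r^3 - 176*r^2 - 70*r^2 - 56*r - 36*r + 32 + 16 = -70*r^3 - 246*r^2 - 92*r + 48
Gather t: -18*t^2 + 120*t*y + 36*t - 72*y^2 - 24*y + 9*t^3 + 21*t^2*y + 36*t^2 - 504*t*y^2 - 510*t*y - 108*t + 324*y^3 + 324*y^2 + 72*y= 9*t^3 + t^2*(21*y + 18) + t*(-504*y^2 - 390*y - 72) + 324*y^3 + 252*y^2 + 48*y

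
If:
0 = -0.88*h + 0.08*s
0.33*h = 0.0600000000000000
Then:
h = 0.18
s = 2.00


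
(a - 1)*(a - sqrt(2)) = a^2 - sqrt(2)*a - a + sqrt(2)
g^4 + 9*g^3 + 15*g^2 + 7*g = g*(g + 1)^2*(g + 7)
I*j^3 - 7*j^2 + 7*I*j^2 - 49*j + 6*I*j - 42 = (j + 6)*(j + 7*I)*(I*j + I)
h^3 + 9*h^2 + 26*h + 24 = (h + 2)*(h + 3)*(h + 4)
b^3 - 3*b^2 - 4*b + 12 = (b - 3)*(b - 2)*(b + 2)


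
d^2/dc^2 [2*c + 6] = 0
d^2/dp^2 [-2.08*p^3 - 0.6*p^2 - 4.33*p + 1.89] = -12.48*p - 1.2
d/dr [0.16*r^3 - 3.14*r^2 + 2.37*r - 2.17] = 0.48*r^2 - 6.28*r + 2.37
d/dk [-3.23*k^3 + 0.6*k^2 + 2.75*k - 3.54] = -9.69*k^2 + 1.2*k + 2.75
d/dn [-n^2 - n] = -2*n - 1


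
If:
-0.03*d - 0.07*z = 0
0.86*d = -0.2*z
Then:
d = 0.00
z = 0.00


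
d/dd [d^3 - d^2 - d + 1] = 3*d^2 - 2*d - 1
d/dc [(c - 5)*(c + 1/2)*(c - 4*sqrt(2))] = 3*c^2 - 8*sqrt(2)*c - 9*c - 5/2 + 18*sqrt(2)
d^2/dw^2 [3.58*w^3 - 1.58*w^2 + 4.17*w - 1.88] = 21.48*w - 3.16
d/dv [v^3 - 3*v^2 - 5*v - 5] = 3*v^2 - 6*v - 5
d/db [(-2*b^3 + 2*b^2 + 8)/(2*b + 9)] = 2*(-4*b^3 - 25*b^2 + 18*b - 8)/(4*b^2 + 36*b + 81)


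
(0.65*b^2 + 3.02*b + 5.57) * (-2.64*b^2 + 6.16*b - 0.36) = -1.716*b^4 - 3.9688*b^3 + 3.6644*b^2 + 33.224*b - 2.0052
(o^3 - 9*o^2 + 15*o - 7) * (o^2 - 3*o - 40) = o^5 - 12*o^4 + 2*o^3 + 308*o^2 - 579*o + 280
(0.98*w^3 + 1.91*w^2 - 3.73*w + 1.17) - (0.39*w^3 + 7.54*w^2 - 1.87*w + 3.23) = 0.59*w^3 - 5.63*w^2 - 1.86*w - 2.06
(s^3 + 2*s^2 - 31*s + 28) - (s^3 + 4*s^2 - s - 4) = -2*s^2 - 30*s + 32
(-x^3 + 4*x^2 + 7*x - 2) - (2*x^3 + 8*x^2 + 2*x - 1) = -3*x^3 - 4*x^2 + 5*x - 1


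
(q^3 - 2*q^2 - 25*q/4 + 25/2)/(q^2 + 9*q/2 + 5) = (q^2 - 9*q/2 + 5)/(q + 2)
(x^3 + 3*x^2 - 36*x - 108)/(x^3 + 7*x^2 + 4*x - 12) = (x^2 - 3*x - 18)/(x^2 + x - 2)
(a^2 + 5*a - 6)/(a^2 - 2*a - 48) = (a - 1)/(a - 8)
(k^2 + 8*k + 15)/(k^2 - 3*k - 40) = (k + 3)/(k - 8)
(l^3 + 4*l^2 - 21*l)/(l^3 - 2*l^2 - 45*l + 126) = l/(l - 6)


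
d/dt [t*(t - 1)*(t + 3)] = 3*t^2 + 4*t - 3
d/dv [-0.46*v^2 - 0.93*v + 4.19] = -0.92*v - 0.93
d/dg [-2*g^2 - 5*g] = -4*g - 5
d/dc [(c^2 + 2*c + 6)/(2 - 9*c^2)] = 2*(9*c^2 + 56*c + 2)/(81*c^4 - 36*c^2 + 4)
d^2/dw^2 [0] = 0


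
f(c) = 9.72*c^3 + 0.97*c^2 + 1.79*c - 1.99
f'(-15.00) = 6533.69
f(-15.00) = -32615.59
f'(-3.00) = 258.41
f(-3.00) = -261.07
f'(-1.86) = 99.06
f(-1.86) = -64.51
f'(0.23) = 3.78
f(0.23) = -1.41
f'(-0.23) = 2.89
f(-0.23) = -2.47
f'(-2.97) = 253.25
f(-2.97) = -253.40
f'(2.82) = 239.15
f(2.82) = 228.75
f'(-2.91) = 243.07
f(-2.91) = -238.51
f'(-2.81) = 226.59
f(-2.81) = -215.03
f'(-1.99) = 113.41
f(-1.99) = -78.31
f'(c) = 29.16*c^2 + 1.94*c + 1.79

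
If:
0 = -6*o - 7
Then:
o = -7/6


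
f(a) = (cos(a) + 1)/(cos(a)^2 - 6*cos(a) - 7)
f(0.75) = -0.16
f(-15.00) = -0.13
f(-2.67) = -0.13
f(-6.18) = -0.17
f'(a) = (2*sin(a)*cos(a) - 6*sin(a))*(cos(a) + 1)/(cos(a)^2 - 6*cos(a) - 7)^2 - sin(a)/(cos(a)^2 - 6*cos(a) - 7)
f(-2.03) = -0.13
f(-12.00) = -0.16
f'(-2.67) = -0.01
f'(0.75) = 0.02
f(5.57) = -0.16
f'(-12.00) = 0.01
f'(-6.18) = 0.00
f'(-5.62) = 0.02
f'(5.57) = -0.02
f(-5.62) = -0.16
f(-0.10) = -0.17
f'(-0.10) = -0.00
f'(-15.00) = -0.01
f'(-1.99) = -0.02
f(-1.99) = -0.14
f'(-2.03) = -0.02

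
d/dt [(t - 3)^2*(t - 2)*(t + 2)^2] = 5*t^4 - 16*t^3 - 21*t^2 + 68*t + 12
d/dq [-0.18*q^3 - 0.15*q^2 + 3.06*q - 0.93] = -0.54*q^2 - 0.3*q + 3.06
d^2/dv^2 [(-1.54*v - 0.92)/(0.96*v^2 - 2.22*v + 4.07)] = (-(1.54*v + 0.92)*(1.92*v - 2.22)*(3.84*v - 4.44) + (8.8704*v - 5.0712)*(0.96*v^2 - 2.22*v + 4.07))/(0.96*v^2 - 2.22*v + 4.07)^3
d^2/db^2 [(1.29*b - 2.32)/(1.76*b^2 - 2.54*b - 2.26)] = ((14.7196 - 13.6224*b)*(-1.76*b^2 + 2.54*b + 2.26) - (1.29*b - 2.32)*(3.52*b - 2.54)*(7.04*b - 5.08))/(-1.76*b^2 + 2.54*b + 2.26)^3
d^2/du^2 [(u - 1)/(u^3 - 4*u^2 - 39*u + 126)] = 2*((u - 1)*(-3*u^2 + 8*u + 39)^2 + (-3*u^2 + 8*u - (u - 1)*(3*u - 4) + 39)*(u^3 - 4*u^2 - 39*u + 126))/(u^3 - 4*u^2 - 39*u + 126)^3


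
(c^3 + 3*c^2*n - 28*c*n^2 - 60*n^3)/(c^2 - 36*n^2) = (c^2 - 3*c*n - 10*n^2)/(c - 6*n)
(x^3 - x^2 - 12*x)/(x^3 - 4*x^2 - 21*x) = (x - 4)/(x - 7)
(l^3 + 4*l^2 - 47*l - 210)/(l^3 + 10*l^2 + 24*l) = (l^2 - 2*l - 35)/(l*(l + 4))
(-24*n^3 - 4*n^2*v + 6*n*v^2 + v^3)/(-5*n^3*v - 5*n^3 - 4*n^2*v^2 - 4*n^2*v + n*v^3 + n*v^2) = (24*n^3 + 4*n^2*v - 6*n*v^2 - v^3)/(n*(5*n^2*v + 5*n^2 + 4*n*v^2 + 4*n*v - v^3 - v^2))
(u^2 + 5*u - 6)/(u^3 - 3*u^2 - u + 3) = (u + 6)/(u^2 - 2*u - 3)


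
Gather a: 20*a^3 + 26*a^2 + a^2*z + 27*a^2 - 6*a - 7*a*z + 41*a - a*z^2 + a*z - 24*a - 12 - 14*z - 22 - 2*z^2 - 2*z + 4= 20*a^3 + a^2*(z + 53) + a*(-z^2 - 6*z + 11) - 2*z^2 - 16*z - 30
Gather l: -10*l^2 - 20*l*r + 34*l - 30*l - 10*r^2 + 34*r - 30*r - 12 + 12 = -10*l^2 + l*(4 - 20*r) - 10*r^2 + 4*r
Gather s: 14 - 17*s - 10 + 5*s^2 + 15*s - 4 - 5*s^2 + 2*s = 0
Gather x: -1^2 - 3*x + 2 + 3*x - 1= 0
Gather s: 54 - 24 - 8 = 22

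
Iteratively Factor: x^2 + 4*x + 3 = (x + 3)*(x + 1)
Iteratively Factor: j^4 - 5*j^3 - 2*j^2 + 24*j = (j - 3)*(j^3 - 2*j^2 - 8*j) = (j - 4)*(j - 3)*(j^2 + 2*j) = j*(j - 4)*(j - 3)*(j + 2)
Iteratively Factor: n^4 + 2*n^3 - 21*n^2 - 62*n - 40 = (n + 2)*(n^3 - 21*n - 20) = (n + 1)*(n + 2)*(n^2 - n - 20) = (n + 1)*(n + 2)*(n + 4)*(n - 5)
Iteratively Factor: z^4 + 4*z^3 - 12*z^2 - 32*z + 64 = (z - 2)*(z^3 + 6*z^2 - 32) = (z - 2)^2*(z^2 + 8*z + 16) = (z - 2)^2*(z + 4)*(z + 4)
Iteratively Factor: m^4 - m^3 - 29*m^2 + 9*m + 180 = (m - 5)*(m^3 + 4*m^2 - 9*m - 36) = (m - 5)*(m + 4)*(m^2 - 9) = (m - 5)*(m + 3)*(m + 4)*(m - 3)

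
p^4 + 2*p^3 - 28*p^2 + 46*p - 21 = (p - 3)*(p - 1)^2*(p + 7)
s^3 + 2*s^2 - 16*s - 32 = (s - 4)*(s + 2)*(s + 4)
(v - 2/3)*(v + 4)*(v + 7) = v^3 + 31*v^2/3 + 62*v/3 - 56/3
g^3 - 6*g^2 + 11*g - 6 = (g - 3)*(g - 2)*(g - 1)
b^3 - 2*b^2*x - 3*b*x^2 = b*(b - 3*x)*(b + x)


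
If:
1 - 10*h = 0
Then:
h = 1/10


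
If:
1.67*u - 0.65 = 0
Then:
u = 0.39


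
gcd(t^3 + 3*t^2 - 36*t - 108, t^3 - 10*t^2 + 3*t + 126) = t^2 - 3*t - 18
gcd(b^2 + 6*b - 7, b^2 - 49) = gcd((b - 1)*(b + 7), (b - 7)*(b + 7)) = b + 7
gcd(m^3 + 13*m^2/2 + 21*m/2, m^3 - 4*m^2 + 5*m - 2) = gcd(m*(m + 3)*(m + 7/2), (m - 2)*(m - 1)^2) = 1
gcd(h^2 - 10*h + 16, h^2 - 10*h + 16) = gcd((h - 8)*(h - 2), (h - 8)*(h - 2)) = h^2 - 10*h + 16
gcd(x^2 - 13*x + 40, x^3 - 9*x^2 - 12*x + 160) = x^2 - 13*x + 40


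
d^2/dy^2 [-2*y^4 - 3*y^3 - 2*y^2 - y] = -24*y^2 - 18*y - 4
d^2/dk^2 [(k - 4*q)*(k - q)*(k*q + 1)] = 6*k*q - 10*q^2 + 2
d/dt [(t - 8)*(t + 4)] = 2*t - 4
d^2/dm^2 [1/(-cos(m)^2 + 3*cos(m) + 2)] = (-4*sin(m)^4 + 19*sin(m)^2 - 21*cos(m)/4 + 9*cos(3*m)/4 + 7)/(sin(m)^2 + 3*cos(m) + 1)^3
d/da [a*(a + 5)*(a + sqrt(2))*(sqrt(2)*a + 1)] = 4*sqrt(2)*a^3 + 9*a^2 + 15*sqrt(2)*a^2 + 2*sqrt(2)*a + 30*a + 5*sqrt(2)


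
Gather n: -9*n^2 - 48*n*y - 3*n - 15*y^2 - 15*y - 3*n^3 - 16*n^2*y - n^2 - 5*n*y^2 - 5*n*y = -3*n^3 + n^2*(-16*y - 10) + n*(-5*y^2 - 53*y - 3) - 15*y^2 - 15*y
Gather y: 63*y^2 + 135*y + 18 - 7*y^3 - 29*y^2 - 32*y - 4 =-7*y^3 + 34*y^2 + 103*y + 14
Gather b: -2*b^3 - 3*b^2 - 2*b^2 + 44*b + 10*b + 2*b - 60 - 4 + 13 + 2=-2*b^3 - 5*b^2 + 56*b - 49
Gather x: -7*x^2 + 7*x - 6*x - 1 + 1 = -7*x^2 + x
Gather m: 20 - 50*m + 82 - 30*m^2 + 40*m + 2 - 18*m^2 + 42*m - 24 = -48*m^2 + 32*m + 80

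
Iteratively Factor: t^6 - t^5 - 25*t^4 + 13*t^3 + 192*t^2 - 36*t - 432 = (t + 2)*(t^5 - 3*t^4 - 19*t^3 + 51*t^2 + 90*t - 216) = (t - 2)*(t + 2)*(t^4 - t^3 - 21*t^2 + 9*t + 108) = (t - 3)*(t - 2)*(t + 2)*(t^3 + 2*t^2 - 15*t - 36) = (t - 3)*(t - 2)*(t + 2)*(t + 3)*(t^2 - t - 12) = (t - 3)*(t - 2)*(t + 2)*(t + 3)^2*(t - 4)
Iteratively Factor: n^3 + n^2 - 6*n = (n)*(n^2 + n - 6) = n*(n + 3)*(n - 2)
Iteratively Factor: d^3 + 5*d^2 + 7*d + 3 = (d + 1)*(d^2 + 4*d + 3) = (d + 1)*(d + 3)*(d + 1)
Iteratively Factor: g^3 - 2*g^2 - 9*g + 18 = (g + 3)*(g^2 - 5*g + 6) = (g - 2)*(g + 3)*(g - 3)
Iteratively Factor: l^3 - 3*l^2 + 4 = (l + 1)*(l^2 - 4*l + 4) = (l - 2)*(l + 1)*(l - 2)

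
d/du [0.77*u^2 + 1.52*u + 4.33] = 1.54*u + 1.52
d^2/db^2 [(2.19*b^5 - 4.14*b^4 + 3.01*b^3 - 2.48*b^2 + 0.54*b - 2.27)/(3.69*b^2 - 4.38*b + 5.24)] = (178.915554*b^7 - 679.064796*b^6 + 1667.844432*b^5 - 2464.73064*b^4 + 2656.56102*b^3 - 1676.329794*b^2 + 653.366076*b - 110.715952)/(50.243409*b^6 - 178.915554*b^5 + 426.4164*b^4 - 592.16724*b^3 + 605.5344*b^2 - 360.792864*b + 143.877824)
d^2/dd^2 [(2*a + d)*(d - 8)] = 2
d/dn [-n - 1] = -1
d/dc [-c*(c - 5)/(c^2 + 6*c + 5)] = (-11*c^2 - 10*c + 25)/(c^4 + 12*c^3 + 46*c^2 + 60*c + 25)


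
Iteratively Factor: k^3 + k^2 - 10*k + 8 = (k - 1)*(k^2 + 2*k - 8) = (k - 2)*(k - 1)*(k + 4)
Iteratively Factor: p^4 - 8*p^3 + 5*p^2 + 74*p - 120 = (p - 4)*(p^3 - 4*p^2 - 11*p + 30) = (p - 4)*(p + 3)*(p^2 - 7*p + 10) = (p - 5)*(p - 4)*(p + 3)*(p - 2)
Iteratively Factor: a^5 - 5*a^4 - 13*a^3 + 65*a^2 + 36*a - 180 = (a - 5)*(a^4 - 13*a^2 + 36) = (a - 5)*(a - 2)*(a^3 + 2*a^2 - 9*a - 18) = (a - 5)*(a - 2)*(a + 2)*(a^2 - 9) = (a - 5)*(a - 3)*(a - 2)*(a + 2)*(a + 3)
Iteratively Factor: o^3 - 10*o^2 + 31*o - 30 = (o - 3)*(o^2 - 7*o + 10) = (o - 5)*(o - 3)*(o - 2)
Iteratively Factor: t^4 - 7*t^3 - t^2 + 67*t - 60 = (t + 3)*(t^3 - 10*t^2 + 29*t - 20) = (t - 5)*(t + 3)*(t^2 - 5*t + 4) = (t - 5)*(t - 1)*(t + 3)*(t - 4)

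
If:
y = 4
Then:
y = 4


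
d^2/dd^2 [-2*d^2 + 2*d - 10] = -4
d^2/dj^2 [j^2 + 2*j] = 2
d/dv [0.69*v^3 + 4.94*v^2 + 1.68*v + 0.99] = 2.07*v^2 + 9.88*v + 1.68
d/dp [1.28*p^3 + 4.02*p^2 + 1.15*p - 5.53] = 3.84*p^2 + 8.04*p + 1.15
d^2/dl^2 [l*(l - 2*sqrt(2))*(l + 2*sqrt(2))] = 6*l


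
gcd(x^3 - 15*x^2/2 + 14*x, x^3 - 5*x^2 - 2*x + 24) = x - 4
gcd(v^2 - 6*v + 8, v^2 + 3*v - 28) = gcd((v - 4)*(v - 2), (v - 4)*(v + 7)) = v - 4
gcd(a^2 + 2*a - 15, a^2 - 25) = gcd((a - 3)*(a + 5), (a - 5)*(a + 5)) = a + 5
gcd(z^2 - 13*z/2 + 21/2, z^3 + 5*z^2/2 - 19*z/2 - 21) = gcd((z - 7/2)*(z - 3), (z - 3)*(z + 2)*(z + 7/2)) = z - 3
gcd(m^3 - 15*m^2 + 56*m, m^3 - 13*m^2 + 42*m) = m^2 - 7*m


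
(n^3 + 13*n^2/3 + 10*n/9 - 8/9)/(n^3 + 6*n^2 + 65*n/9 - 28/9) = (3*n + 2)/(3*n + 7)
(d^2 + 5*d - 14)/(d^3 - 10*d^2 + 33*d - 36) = (d^2 + 5*d - 14)/(d^3 - 10*d^2 + 33*d - 36)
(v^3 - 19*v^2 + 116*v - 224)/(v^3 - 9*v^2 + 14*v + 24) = (v^2 - 15*v + 56)/(v^2 - 5*v - 6)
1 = 1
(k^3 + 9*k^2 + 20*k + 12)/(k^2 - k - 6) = (k^2 + 7*k + 6)/(k - 3)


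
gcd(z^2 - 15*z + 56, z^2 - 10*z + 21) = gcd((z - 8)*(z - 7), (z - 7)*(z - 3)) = z - 7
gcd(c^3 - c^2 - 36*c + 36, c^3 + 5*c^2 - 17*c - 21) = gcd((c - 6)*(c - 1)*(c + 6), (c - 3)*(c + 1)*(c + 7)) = 1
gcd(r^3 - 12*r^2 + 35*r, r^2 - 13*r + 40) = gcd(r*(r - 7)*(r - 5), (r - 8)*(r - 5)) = r - 5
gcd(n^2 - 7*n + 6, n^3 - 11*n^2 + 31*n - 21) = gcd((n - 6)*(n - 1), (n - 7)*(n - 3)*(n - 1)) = n - 1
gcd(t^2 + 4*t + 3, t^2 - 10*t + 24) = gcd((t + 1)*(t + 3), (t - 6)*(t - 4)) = 1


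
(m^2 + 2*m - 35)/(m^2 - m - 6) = (-m^2 - 2*m + 35)/(-m^2 + m + 6)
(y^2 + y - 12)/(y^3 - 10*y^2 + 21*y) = (y + 4)/(y*(y - 7))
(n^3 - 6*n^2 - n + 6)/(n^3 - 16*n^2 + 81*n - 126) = (n^2 - 1)/(n^2 - 10*n + 21)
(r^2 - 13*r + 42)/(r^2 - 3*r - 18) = (r - 7)/(r + 3)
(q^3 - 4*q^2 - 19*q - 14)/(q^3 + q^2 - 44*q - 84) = (q + 1)/(q + 6)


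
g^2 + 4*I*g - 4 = (g + 2*I)^2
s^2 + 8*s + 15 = (s + 3)*(s + 5)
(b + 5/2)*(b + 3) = b^2 + 11*b/2 + 15/2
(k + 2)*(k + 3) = k^2 + 5*k + 6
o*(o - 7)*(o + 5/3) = o^3 - 16*o^2/3 - 35*o/3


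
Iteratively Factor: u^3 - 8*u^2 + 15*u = (u)*(u^2 - 8*u + 15) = u*(u - 5)*(u - 3)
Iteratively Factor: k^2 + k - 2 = (k - 1)*(k + 2)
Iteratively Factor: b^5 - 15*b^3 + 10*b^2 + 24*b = (b - 3)*(b^4 + 3*b^3 - 6*b^2 - 8*b) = (b - 3)*(b - 2)*(b^3 + 5*b^2 + 4*b) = (b - 3)*(b - 2)*(b + 1)*(b^2 + 4*b) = b*(b - 3)*(b - 2)*(b + 1)*(b + 4)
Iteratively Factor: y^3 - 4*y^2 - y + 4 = (y - 1)*(y^2 - 3*y - 4) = (y - 4)*(y - 1)*(y + 1)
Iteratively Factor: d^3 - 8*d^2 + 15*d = (d)*(d^2 - 8*d + 15) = d*(d - 5)*(d - 3)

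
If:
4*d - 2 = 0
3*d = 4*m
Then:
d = 1/2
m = 3/8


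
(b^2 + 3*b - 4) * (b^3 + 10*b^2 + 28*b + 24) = b^5 + 13*b^4 + 54*b^3 + 68*b^2 - 40*b - 96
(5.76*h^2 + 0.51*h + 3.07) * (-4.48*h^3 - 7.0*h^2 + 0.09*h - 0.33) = -25.8048*h^5 - 42.6048*h^4 - 16.8052*h^3 - 23.3449*h^2 + 0.108*h - 1.0131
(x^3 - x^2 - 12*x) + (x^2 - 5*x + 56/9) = x^3 - 17*x + 56/9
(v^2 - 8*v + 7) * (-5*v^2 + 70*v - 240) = -5*v^4 + 110*v^3 - 835*v^2 + 2410*v - 1680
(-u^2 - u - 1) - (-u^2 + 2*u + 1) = -3*u - 2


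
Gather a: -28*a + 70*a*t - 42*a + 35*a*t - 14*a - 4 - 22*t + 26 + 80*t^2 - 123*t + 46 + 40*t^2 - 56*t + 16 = a*(105*t - 84) + 120*t^2 - 201*t + 84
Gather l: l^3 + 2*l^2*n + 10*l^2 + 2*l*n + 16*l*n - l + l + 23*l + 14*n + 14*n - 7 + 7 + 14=l^3 + l^2*(2*n + 10) + l*(18*n + 23) + 28*n + 14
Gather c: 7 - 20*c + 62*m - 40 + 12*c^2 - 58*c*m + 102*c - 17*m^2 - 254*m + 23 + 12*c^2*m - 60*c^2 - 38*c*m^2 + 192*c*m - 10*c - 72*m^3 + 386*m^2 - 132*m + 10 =c^2*(12*m - 48) + c*(-38*m^2 + 134*m + 72) - 72*m^3 + 369*m^2 - 324*m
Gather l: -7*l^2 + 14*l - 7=-7*l^2 + 14*l - 7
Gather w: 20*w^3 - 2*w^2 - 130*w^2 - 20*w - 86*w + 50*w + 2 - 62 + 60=20*w^3 - 132*w^2 - 56*w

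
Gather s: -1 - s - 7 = -s - 8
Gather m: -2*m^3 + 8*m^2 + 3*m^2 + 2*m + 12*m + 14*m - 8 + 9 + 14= -2*m^3 + 11*m^2 + 28*m + 15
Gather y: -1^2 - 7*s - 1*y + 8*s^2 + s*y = 8*s^2 - 7*s + y*(s - 1) - 1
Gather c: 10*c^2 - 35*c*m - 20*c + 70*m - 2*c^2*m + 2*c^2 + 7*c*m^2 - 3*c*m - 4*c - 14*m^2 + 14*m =c^2*(12 - 2*m) + c*(7*m^2 - 38*m - 24) - 14*m^2 + 84*m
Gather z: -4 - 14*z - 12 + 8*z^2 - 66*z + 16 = 8*z^2 - 80*z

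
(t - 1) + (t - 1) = 2*t - 2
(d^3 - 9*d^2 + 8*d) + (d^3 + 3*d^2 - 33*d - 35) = 2*d^3 - 6*d^2 - 25*d - 35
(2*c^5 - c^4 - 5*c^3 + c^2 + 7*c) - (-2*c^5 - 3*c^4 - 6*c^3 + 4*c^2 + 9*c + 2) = 4*c^5 + 2*c^4 + c^3 - 3*c^2 - 2*c - 2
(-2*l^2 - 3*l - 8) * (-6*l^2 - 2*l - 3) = 12*l^4 + 22*l^3 + 60*l^2 + 25*l + 24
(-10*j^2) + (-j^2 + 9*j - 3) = -11*j^2 + 9*j - 3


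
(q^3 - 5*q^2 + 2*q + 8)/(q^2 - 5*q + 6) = (q^2 - 3*q - 4)/(q - 3)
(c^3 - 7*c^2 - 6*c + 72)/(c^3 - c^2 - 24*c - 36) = (c - 4)/(c + 2)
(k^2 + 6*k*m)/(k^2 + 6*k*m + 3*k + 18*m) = k/(k + 3)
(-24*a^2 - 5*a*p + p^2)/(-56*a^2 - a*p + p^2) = (3*a + p)/(7*a + p)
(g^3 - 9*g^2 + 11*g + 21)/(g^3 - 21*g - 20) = (g^2 - 10*g + 21)/(g^2 - g - 20)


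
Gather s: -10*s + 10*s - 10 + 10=0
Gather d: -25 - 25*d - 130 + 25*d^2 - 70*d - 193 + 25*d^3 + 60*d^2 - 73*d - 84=25*d^3 + 85*d^2 - 168*d - 432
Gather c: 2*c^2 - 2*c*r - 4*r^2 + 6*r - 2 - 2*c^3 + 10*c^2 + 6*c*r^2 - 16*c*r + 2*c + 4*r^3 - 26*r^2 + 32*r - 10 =-2*c^3 + 12*c^2 + c*(6*r^2 - 18*r + 2) + 4*r^3 - 30*r^2 + 38*r - 12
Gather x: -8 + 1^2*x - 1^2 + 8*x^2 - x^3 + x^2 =-x^3 + 9*x^2 + x - 9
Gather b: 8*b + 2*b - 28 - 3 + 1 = 10*b - 30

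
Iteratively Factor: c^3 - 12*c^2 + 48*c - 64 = (c - 4)*(c^2 - 8*c + 16) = (c - 4)^2*(c - 4)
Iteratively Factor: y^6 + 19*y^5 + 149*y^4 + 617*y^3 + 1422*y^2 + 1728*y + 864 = (y + 3)*(y^5 + 16*y^4 + 101*y^3 + 314*y^2 + 480*y + 288) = (y + 3)*(y + 4)*(y^4 + 12*y^3 + 53*y^2 + 102*y + 72) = (y + 3)*(y + 4)^2*(y^3 + 8*y^2 + 21*y + 18) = (y + 2)*(y + 3)*(y + 4)^2*(y^2 + 6*y + 9) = (y + 2)*(y + 3)^2*(y + 4)^2*(y + 3)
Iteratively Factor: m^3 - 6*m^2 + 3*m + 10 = (m - 5)*(m^2 - m - 2) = (m - 5)*(m + 1)*(m - 2)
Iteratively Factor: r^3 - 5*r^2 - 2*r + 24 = (r - 4)*(r^2 - r - 6) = (r - 4)*(r + 2)*(r - 3)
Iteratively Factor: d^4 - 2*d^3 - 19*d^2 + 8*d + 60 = (d + 3)*(d^3 - 5*d^2 - 4*d + 20) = (d - 5)*(d + 3)*(d^2 - 4) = (d - 5)*(d - 2)*(d + 3)*(d + 2)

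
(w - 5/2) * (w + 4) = w^2 + 3*w/2 - 10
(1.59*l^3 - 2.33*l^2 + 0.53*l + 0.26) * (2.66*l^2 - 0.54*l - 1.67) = 4.2294*l^5 - 7.0564*l^4 + 0.0127000000000004*l^3 + 4.2965*l^2 - 1.0255*l - 0.4342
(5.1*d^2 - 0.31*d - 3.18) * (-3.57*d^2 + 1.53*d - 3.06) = -18.207*d^4 + 8.9097*d^3 - 4.7277*d^2 - 3.9168*d + 9.7308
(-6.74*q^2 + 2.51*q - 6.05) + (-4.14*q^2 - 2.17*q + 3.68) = -10.88*q^2 + 0.34*q - 2.37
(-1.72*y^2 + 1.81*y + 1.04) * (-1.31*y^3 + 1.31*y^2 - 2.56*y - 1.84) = 2.2532*y^5 - 4.6243*y^4 + 5.4119*y^3 - 0.1064*y^2 - 5.9928*y - 1.9136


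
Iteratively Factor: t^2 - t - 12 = (t + 3)*(t - 4)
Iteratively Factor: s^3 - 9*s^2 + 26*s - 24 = (s - 2)*(s^2 - 7*s + 12) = (s - 4)*(s - 2)*(s - 3)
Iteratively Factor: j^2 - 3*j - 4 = (j + 1)*(j - 4)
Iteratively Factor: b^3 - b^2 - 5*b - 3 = (b - 3)*(b^2 + 2*b + 1) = (b - 3)*(b + 1)*(b + 1)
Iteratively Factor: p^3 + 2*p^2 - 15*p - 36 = (p - 4)*(p^2 + 6*p + 9) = (p - 4)*(p + 3)*(p + 3)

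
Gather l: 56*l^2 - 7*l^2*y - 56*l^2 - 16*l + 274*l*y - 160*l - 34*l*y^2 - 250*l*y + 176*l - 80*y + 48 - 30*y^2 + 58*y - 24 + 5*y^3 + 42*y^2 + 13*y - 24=-7*l^2*y + l*(-34*y^2 + 24*y) + 5*y^3 + 12*y^2 - 9*y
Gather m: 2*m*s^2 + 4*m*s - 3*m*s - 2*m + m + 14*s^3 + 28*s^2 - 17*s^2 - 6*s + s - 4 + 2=m*(2*s^2 + s - 1) + 14*s^3 + 11*s^2 - 5*s - 2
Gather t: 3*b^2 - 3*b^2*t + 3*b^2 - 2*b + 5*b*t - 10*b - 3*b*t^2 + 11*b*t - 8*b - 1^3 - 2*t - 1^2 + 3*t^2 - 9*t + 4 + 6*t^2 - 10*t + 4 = 6*b^2 - 20*b + t^2*(9 - 3*b) + t*(-3*b^2 + 16*b - 21) + 6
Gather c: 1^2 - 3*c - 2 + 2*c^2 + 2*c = 2*c^2 - c - 1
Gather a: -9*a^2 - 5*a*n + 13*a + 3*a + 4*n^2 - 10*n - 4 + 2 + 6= -9*a^2 + a*(16 - 5*n) + 4*n^2 - 10*n + 4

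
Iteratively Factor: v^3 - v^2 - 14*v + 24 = (v + 4)*(v^2 - 5*v + 6) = (v - 2)*(v + 4)*(v - 3)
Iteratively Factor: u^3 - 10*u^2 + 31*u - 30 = (u - 3)*(u^2 - 7*u + 10) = (u - 3)*(u - 2)*(u - 5)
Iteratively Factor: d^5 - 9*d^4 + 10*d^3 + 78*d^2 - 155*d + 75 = (d - 1)*(d^4 - 8*d^3 + 2*d^2 + 80*d - 75) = (d - 5)*(d - 1)*(d^3 - 3*d^2 - 13*d + 15) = (d - 5)*(d - 1)*(d + 3)*(d^2 - 6*d + 5) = (d - 5)^2*(d - 1)*(d + 3)*(d - 1)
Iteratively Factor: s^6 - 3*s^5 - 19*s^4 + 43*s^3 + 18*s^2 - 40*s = (s + 1)*(s^5 - 4*s^4 - 15*s^3 + 58*s^2 - 40*s) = s*(s + 1)*(s^4 - 4*s^3 - 15*s^2 + 58*s - 40) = s*(s + 1)*(s + 4)*(s^3 - 8*s^2 + 17*s - 10) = s*(s - 1)*(s + 1)*(s + 4)*(s^2 - 7*s + 10) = s*(s - 2)*(s - 1)*(s + 1)*(s + 4)*(s - 5)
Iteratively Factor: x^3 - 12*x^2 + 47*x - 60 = (x - 5)*(x^2 - 7*x + 12) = (x - 5)*(x - 4)*(x - 3)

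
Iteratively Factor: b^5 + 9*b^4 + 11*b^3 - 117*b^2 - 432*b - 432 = (b + 4)*(b^4 + 5*b^3 - 9*b^2 - 81*b - 108) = (b + 3)*(b + 4)*(b^3 + 2*b^2 - 15*b - 36) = (b - 4)*(b + 3)*(b + 4)*(b^2 + 6*b + 9) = (b - 4)*(b + 3)^2*(b + 4)*(b + 3)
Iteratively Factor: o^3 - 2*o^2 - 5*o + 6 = (o - 1)*(o^2 - o - 6) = (o - 1)*(o + 2)*(o - 3)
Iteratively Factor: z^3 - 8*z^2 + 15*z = (z)*(z^2 - 8*z + 15) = z*(z - 3)*(z - 5)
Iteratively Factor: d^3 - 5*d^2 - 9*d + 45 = (d + 3)*(d^2 - 8*d + 15) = (d - 3)*(d + 3)*(d - 5)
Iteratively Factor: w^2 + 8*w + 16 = (w + 4)*(w + 4)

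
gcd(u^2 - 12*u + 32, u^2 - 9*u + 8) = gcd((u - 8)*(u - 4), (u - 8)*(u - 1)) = u - 8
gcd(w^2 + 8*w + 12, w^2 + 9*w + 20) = 1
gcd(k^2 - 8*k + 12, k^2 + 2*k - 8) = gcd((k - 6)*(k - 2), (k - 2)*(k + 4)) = k - 2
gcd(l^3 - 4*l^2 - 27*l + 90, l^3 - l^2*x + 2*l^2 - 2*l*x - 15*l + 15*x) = l^2 + 2*l - 15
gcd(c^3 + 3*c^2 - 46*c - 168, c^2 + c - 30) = c + 6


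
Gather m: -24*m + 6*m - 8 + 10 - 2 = -18*m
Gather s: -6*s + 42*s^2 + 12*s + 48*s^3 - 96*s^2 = 48*s^3 - 54*s^2 + 6*s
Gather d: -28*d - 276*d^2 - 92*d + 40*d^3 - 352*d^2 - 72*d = 40*d^3 - 628*d^2 - 192*d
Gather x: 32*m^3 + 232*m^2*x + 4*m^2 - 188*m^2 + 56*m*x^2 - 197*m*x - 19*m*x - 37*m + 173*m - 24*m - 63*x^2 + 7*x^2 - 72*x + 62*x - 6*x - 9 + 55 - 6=32*m^3 - 184*m^2 + 112*m + x^2*(56*m - 56) + x*(232*m^2 - 216*m - 16) + 40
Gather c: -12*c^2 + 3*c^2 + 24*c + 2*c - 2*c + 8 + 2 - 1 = -9*c^2 + 24*c + 9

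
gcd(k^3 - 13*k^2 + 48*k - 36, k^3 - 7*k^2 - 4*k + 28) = 1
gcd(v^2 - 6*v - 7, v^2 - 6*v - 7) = v^2 - 6*v - 7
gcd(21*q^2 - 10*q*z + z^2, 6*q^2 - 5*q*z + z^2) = -3*q + z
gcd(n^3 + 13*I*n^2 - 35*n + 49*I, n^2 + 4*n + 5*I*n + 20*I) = 1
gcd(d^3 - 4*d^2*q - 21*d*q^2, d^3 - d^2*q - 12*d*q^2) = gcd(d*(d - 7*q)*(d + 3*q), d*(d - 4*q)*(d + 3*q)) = d^2 + 3*d*q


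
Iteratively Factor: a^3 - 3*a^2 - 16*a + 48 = (a - 3)*(a^2 - 16) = (a - 4)*(a - 3)*(a + 4)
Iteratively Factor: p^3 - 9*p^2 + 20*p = (p)*(p^2 - 9*p + 20) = p*(p - 5)*(p - 4)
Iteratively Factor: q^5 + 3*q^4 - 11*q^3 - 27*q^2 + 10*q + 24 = (q + 1)*(q^4 + 2*q^3 - 13*q^2 - 14*q + 24) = (q + 1)*(q + 2)*(q^3 - 13*q + 12) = (q - 3)*(q + 1)*(q + 2)*(q^2 + 3*q - 4) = (q - 3)*(q - 1)*(q + 1)*(q + 2)*(q + 4)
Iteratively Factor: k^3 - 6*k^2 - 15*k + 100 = (k - 5)*(k^2 - k - 20) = (k - 5)^2*(k + 4)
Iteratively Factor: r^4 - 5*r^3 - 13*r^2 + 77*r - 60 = (r - 3)*(r^3 - 2*r^2 - 19*r + 20) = (r - 5)*(r - 3)*(r^2 + 3*r - 4) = (r - 5)*(r - 3)*(r + 4)*(r - 1)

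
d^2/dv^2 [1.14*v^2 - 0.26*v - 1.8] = 2.28000000000000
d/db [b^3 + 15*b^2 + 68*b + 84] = 3*b^2 + 30*b + 68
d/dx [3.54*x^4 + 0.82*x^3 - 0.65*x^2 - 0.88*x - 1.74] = 14.16*x^3 + 2.46*x^2 - 1.3*x - 0.88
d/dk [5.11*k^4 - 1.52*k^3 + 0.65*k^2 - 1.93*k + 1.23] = 20.44*k^3 - 4.56*k^2 + 1.3*k - 1.93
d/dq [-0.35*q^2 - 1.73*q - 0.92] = -0.7*q - 1.73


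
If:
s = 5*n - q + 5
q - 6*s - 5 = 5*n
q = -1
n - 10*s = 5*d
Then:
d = -6/25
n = -6/5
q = -1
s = 0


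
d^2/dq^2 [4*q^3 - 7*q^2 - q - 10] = 24*q - 14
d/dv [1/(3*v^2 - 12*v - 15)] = 2*(2 - v)/(3*(-v^2 + 4*v + 5)^2)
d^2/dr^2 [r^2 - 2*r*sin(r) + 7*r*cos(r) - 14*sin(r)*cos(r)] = 2*r*sin(r) - 7*r*cos(r) - 14*sin(r) + 28*sin(2*r) - 4*cos(r) + 2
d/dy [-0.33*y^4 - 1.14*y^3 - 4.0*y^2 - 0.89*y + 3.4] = -1.32*y^3 - 3.42*y^2 - 8.0*y - 0.89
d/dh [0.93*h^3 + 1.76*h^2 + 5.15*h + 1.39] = 2.79*h^2 + 3.52*h + 5.15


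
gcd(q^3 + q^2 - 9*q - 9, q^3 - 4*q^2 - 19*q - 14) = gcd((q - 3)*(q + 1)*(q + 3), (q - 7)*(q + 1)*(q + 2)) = q + 1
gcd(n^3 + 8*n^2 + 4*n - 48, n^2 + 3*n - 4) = n + 4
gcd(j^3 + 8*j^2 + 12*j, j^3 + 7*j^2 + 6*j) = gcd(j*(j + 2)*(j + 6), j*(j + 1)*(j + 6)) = j^2 + 6*j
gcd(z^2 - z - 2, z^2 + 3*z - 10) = z - 2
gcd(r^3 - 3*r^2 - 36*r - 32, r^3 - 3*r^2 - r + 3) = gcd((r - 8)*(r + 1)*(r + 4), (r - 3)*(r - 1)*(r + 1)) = r + 1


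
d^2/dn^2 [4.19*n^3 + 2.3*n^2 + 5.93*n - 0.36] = 25.14*n + 4.6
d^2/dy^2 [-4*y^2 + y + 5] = -8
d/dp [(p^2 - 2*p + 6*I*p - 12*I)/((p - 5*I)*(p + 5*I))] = (p^2*(2 - 6*I) + p*(50 + 24*I) - 50 + 150*I)/(p^4 + 50*p^2 + 625)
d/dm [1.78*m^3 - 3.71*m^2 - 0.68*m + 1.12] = 5.34*m^2 - 7.42*m - 0.68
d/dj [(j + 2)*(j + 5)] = 2*j + 7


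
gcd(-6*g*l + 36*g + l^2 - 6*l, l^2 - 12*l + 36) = l - 6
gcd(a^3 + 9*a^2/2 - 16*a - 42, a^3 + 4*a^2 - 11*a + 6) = a + 6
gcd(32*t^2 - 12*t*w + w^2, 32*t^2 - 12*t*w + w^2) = 32*t^2 - 12*t*w + w^2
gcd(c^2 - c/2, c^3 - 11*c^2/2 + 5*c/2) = c^2 - c/2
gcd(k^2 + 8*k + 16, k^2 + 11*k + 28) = k + 4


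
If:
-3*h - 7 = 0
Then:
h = -7/3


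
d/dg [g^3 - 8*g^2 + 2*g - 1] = 3*g^2 - 16*g + 2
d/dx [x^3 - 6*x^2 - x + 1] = 3*x^2 - 12*x - 1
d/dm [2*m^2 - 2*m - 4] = 4*m - 2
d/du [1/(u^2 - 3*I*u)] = (-2*u + 3*I)/(u^2*(u - 3*I)^2)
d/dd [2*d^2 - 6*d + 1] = 4*d - 6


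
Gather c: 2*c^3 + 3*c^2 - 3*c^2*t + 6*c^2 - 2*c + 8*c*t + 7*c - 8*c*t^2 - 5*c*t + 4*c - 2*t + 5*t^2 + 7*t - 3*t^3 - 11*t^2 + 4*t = 2*c^3 + c^2*(9 - 3*t) + c*(-8*t^2 + 3*t + 9) - 3*t^3 - 6*t^2 + 9*t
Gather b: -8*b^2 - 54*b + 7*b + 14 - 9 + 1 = -8*b^2 - 47*b + 6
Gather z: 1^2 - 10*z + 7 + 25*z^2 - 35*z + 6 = 25*z^2 - 45*z + 14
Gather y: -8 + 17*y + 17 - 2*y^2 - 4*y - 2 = -2*y^2 + 13*y + 7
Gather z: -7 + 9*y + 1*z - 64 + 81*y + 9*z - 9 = 90*y + 10*z - 80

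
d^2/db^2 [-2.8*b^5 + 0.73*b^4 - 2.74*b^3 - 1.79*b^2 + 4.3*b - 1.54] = -56.0*b^3 + 8.76*b^2 - 16.44*b - 3.58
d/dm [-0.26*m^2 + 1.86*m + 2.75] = 1.86 - 0.52*m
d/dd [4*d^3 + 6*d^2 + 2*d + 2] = 12*d^2 + 12*d + 2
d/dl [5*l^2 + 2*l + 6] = 10*l + 2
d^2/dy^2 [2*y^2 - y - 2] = 4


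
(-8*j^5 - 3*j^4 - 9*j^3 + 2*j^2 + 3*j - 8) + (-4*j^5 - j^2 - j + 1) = -12*j^5 - 3*j^4 - 9*j^3 + j^2 + 2*j - 7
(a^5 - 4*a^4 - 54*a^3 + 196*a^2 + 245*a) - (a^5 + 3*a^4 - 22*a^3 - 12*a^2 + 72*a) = -7*a^4 - 32*a^3 + 208*a^2 + 173*a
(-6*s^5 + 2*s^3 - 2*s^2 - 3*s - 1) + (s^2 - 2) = -6*s^5 + 2*s^3 - s^2 - 3*s - 3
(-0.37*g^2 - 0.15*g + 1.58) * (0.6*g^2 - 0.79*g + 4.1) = -0.222*g^4 + 0.2023*g^3 - 0.4505*g^2 - 1.8632*g + 6.478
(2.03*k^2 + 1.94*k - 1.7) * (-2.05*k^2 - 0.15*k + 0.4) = -4.1615*k^4 - 4.2815*k^3 + 4.006*k^2 + 1.031*k - 0.68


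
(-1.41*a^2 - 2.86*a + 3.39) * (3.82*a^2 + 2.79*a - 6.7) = -5.3862*a^4 - 14.8591*a^3 + 14.4174*a^2 + 28.6201*a - 22.713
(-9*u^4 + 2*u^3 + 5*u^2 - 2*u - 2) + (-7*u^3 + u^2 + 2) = -9*u^4 - 5*u^3 + 6*u^2 - 2*u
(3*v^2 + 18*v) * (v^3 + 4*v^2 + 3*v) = 3*v^5 + 30*v^4 + 81*v^3 + 54*v^2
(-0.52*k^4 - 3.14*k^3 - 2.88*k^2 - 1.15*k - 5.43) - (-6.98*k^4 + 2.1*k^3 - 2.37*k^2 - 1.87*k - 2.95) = 6.46*k^4 - 5.24*k^3 - 0.51*k^2 + 0.72*k - 2.48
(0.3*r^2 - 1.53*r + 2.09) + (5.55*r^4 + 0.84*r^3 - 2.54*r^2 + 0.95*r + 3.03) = 5.55*r^4 + 0.84*r^3 - 2.24*r^2 - 0.58*r + 5.12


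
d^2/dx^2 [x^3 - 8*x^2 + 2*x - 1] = 6*x - 16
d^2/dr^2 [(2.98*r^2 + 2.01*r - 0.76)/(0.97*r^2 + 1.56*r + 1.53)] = (-5.236254*r^3 - 30.826212*r^2 - 24.798438*r + 2.913588)/(0.912673*r^6 + 4.403412*r^5 + 11.400507*r^4 + 17.687592*r^3 + 17.982243*r^2 + 10.955412*r + 3.581577)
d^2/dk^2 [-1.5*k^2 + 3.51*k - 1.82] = -3.00000000000000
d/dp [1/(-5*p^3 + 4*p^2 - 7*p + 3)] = (15*p^2 - 8*p + 7)/(5*p^3 - 4*p^2 + 7*p - 3)^2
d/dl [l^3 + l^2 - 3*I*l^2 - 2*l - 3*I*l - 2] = 3*l^2 + l*(2 - 6*I) - 2 - 3*I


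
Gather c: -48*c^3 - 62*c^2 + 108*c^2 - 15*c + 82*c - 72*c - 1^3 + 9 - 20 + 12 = -48*c^3 + 46*c^2 - 5*c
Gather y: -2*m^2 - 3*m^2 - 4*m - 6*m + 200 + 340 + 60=-5*m^2 - 10*m + 600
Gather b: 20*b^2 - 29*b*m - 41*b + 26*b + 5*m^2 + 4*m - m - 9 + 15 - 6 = 20*b^2 + b*(-29*m - 15) + 5*m^2 + 3*m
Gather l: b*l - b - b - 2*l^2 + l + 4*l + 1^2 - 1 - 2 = -2*b - 2*l^2 + l*(b + 5) - 2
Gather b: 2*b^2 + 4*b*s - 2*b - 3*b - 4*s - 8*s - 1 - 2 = 2*b^2 + b*(4*s - 5) - 12*s - 3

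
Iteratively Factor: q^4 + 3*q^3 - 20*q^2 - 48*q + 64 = (q - 1)*(q^3 + 4*q^2 - 16*q - 64) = (q - 4)*(q - 1)*(q^2 + 8*q + 16) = (q - 4)*(q - 1)*(q + 4)*(q + 4)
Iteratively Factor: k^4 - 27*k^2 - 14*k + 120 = (k + 4)*(k^3 - 4*k^2 - 11*k + 30) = (k - 2)*(k + 4)*(k^2 - 2*k - 15) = (k - 5)*(k - 2)*(k + 4)*(k + 3)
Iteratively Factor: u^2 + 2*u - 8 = (u - 2)*(u + 4)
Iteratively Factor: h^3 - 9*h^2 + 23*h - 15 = (h - 5)*(h^2 - 4*h + 3) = (h - 5)*(h - 1)*(h - 3)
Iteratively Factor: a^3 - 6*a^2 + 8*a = (a - 4)*(a^2 - 2*a) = (a - 4)*(a - 2)*(a)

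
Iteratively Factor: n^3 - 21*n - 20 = (n + 4)*(n^2 - 4*n - 5) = (n + 1)*(n + 4)*(n - 5)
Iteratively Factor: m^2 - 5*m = (m)*(m - 5)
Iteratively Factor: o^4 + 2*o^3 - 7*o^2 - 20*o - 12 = (o - 3)*(o^3 + 5*o^2 + 8*o + 4) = (o - 3)*(o + 2)*(o^2 + 3*o + 2) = (o - 3)*(o + 1)*(o + 2)*(o + 2)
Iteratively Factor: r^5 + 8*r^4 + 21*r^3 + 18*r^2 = (r + 3)*(r^4 + 5*r^3 + 6*r^2) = (r + 2)*(r + 3)*(r^3 + 3*r^2) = r*(r + 2)*(r + 3)*(r^2 + 3*r) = r*(r + 2)*(r + 3)^2*(r)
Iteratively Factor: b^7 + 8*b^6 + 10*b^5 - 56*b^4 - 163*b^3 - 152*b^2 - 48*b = (b + 4)*(b^6 + 4*b^5 - 6*b^4 - 32*b^3 - 35*b^2 - 12*b) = (b + 1)*(b + 4)*(b^5 + 3*b^4 - 9*b^3 - 23*b^2 - 12*b) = b*(b + 1)*(b + 4)*(b^4 + 3*b^3 - 9*b^2 - 23*b - 12) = b*(b - 3)*(b + 1)*(b + 4)*(b^3 + 6*b^2 + 9*b + 4) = b*(b - 3)*(b + 1)^2*(b + 4)*(b^2 + 5*b + 4) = b*(b - 3)*(b + 1)^3*(b + 4)*(b + 4)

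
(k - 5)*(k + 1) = k^2 - 4*k - 5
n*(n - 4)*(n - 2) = n^3 - 6*n^2 + 8*n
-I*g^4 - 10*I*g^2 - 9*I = (g - 3*I)*(g - I)*(g + 3*I)*(-I*g + 1)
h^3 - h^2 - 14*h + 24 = (h - 3)*(h - 2)*(h + 4)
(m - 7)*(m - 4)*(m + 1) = m^3 - 10*m^2 + 17*m + 28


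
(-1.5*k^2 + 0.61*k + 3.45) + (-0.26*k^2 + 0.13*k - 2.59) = -1.76*k^2 + 0.74*k + 0.86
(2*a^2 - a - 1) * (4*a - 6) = 8*a^3 - 16*a^2 + 2*a + 6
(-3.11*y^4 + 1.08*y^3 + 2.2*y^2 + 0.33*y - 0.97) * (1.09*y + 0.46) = -3.3899*y^5 - 0.2534*y^4 + 2.8948*y^3 + 1.3717*y^2 - 0.9055*y - 0.4462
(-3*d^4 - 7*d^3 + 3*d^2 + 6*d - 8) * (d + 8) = -3*d^5 - 31*d^4 - 53*d^3 + 30*d^2 + 40*d - 64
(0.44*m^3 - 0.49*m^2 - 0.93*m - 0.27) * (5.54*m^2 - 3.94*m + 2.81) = 2.4376*m^5 - 4.4482*m^4 - 1.9852*m^3 + 0.7915*m^2 - 1.5495*m - 0.7587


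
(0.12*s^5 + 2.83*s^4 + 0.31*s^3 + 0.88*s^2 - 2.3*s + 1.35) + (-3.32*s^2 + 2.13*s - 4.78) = 0.12*s^5 + 2.83*s^4 + 0.31*s^3 - 2.44*s^2 - 0.17*s - 3.43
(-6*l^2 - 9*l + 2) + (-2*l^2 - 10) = -8*l^2 - 9*l - 8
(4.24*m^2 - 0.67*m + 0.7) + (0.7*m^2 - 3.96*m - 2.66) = 4.94*m^2 - 4.63*m - 1.96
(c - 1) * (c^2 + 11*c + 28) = c^3 + 10*c^2 + 17*c - 28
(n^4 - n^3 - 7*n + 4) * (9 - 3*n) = -3*n^5 + 12*n^4 - 9*n^3 + 21*n^2 - 75*n + 36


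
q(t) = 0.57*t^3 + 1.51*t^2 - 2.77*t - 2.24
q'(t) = 1.71*t^2 + 3.02*t - 2.77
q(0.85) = -3.15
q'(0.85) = 1.03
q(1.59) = -0.54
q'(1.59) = 6.35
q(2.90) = 16.33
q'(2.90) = 20.37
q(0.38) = -3.04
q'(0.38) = -1.38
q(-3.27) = 3.03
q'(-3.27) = 5.64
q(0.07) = -2.43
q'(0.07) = -2.55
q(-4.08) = -4.52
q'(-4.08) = 13.37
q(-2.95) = 4.44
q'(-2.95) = 3.20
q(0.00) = -2.24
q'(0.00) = -2.77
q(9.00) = 510.67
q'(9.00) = 162.92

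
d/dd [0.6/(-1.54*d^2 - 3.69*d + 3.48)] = (1.848*d + 2.214)/(1.54*d^2 + 3.69*d - 3.48)^2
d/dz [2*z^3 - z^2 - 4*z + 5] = 6*z^2 - 2*z - 4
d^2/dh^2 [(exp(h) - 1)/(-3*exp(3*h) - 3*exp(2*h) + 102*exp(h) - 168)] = 2*(-2*exp(6*h) + 3*exp(5*h) - 63*exp(4*h) + 315*exp(3*h) - 135*exp(2*h) - 486*exp(h) - 616)*exp(h)/(3*(exp(9*h) + 3*exp(8*h) - 99*exp(7*h) - 35*exp(6*h) + 3702*exp(5*h) - 7788*exp(4*h) - 41320*exp(3*h) + 203616*exp(2*h) - 319872*exp(h) + 175616))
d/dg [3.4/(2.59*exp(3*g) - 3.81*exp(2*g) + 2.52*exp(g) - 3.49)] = (-26.418*exp(2*g) + 25.908*exp(g) - 8.568)*exp(g)/(2.59*exp(3*g) - 3.81*exp(2*g) + 2.52*exp(g) - 3.49)^2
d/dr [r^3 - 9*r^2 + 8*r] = 3*r^2 - 18*r + 8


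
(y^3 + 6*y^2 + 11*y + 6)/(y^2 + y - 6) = (y^2 + 3*y + 2)/(y - 2)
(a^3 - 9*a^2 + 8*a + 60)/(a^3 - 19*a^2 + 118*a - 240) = (a + 2)/(a - 8)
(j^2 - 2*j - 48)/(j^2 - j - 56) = (j + 6)/(j + 7)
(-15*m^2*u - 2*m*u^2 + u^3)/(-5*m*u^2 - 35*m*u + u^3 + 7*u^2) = (3*m + u)/(u + 7)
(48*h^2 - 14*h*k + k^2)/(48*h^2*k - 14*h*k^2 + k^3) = 1/k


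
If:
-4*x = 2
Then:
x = -1/2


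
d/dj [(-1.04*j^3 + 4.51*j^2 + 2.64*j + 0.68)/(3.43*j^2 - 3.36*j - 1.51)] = (-3.5672*j^4 + 6.9888*j^3 - 19.4976*j^2 - 18.285*j - 1.7016)/(11.7649*j^4 - 23.0496*j^3 + 0.930999999999997*j^2 + 10.1472*j + 2.2801)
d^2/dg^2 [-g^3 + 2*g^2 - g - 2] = 4 - 6*g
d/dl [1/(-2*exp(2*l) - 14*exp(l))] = (exp(l) + 7/2)*exp(-l)/(exp(l) + 7)^2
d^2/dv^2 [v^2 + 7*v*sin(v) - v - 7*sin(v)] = -7*v*sin(v) + 7*sin(v) + 14*cos(v) + 2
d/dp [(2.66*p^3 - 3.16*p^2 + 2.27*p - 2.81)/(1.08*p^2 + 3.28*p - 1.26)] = (2.8728*p^4 + 17.4496*p^3 - 22.8712*p^2 + 14.0328*p + 6.3566)/(1.1664*p^4 + 7.0848*p^3 + 8.0368*p^2 - 8.2656*p + 1.5876)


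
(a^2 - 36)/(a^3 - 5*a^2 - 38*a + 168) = (a - 6)/(a^2 - 11*a + 28)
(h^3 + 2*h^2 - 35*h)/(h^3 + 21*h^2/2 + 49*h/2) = 2*(h - 5)/(2*h + 7)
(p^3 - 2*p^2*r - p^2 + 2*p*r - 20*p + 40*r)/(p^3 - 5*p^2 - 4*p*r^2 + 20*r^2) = (p + 4)/(p + 2*r)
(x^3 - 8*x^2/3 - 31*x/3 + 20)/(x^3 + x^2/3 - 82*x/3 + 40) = (x + 3)/(x + 6)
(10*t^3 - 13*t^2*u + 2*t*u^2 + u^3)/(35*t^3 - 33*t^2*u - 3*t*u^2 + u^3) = (2*t - u)/(7*t - u)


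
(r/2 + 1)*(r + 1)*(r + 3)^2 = r^4/2 + 9*r^3/2 + 29*r^2/2 + 39*r/2 + 9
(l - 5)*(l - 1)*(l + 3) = l^3 - 3*l^2 - 13*l + 15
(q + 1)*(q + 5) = q^2 + 6*q + 5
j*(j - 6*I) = j^2 - 6*I*j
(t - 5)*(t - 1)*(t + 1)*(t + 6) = t^4 + t^3 - 31*t^2 - t + 30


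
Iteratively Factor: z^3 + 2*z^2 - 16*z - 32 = (z - 4)*(z^2 + 6*z + 8) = (z - 4)*(z + 2)*(z + 4)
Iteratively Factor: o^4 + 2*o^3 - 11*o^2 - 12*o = (o)*(o^3 + 2*o^2 - 11*o - 12) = o*(o + 1)*(o^2 + o - 12) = o*(o + 1)*(o + 4)*(o - 3)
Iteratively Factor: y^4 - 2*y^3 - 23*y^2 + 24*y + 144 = (y - 4)*(y^3 + 2*y^2 - 15*y - 36) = (y - 4)*(y + 3)*(y^2 - y - 12) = (y - 4)*(y + 3)^2*(y - 4)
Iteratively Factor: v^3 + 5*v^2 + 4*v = (v)*(v^2 + 5*v + 4) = v*(v + 1)*(v + 4)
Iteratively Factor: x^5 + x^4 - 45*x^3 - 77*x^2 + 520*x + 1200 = (x - 5)*(x^4 + 6*x^3 - 15*x^2 - 152*x - 240) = (x - 5)^2*(x^3 + 11*x^2 + 40*x + 48) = (x - 5)^2*(x + 4)*(x^2 + 7*x + 12) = (x - 5)^2*(x + 4)^2*(x + 3)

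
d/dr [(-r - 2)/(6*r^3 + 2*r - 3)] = (-6*r^3 - 2*r + 2*(r + 2)*(9*r^2 + 1) + 3)/(6*r^3 + 2*r - 3)^2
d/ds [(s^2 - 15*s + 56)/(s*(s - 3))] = 4*(3*s^2 - 28*s + 42)/(s^2*(s^2 - 6*s + 9))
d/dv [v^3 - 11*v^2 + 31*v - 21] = 3*v^2 - 22*v + 31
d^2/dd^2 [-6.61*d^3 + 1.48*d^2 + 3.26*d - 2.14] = 2.96 - 39.66*d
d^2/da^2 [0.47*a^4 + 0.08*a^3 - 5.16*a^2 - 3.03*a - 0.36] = 5.64*a^2 + 0.48*a - 10.32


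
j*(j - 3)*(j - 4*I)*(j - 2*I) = j^4 - 3*j^3 - 6*I*j^3 - 8*j^2 + 18*I*j^2 + 24*j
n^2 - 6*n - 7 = (n - 7)*(n + 1)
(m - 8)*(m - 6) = m^2 - 14*m + 48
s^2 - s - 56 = (s - 8)*(s + 7)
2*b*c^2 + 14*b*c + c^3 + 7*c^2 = c*(2*b + c)*(c + 7)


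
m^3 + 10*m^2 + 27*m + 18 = (m + 1)*(m + 3)*(m + 6)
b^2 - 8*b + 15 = (b - 5)*(b - 3)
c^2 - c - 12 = (c - 4)*(c + 3)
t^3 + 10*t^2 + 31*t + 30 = (t + 2)*(t + 3)*(t + 5)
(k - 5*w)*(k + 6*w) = k^2 + k*w - 30*w^2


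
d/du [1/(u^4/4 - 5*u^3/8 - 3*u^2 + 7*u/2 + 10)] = 8*(-8*u^3 + 15*u^2 + 48*u - 28)/(2*u^4 - 5*u^3 - 24*u^2 + 28*u + 80)^2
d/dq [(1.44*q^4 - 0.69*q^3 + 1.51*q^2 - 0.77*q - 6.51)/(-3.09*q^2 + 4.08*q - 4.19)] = (-8.8992*q^5 + 19.7577*q^4 - 29.7648*q^3 + 12.4548*q^2 - 52.8856*q + 29.7871)/(9.5481*q^4 - 25.2144*q^3 + 42.5406*q^2 - 34.1904*q + 17.5561)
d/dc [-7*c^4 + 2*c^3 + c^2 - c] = -28*c^3 + 6*c^2 + 2*c - 1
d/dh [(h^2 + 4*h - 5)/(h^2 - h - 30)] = -5/(h^2 - 12*h + 36)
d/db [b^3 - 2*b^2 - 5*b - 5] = 3*b^2 - 4*b - 5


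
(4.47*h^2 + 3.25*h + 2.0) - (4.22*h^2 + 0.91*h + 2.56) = 0.25*h^2 + 2.34*h - 0.56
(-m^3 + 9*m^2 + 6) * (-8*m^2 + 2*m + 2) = 8*m^5 - 74*m^4 + 16*m^3 - 30*m^2 + 12*m + 12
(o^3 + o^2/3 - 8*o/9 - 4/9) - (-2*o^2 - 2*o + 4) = o^3 + 7*o^2/3 + 10*o/9 - 40/9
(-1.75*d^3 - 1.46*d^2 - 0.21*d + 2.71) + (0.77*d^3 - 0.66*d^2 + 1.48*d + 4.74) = -0.98*d^3 - 2.12*d^2 + 1.27*d + 7.45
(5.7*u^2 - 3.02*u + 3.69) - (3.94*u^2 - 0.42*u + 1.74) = 1.76*u^2 - 2.6*u + 1.95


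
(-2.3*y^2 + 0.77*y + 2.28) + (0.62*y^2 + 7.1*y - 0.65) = -1.68*y^2 + 7.87*y + 1.63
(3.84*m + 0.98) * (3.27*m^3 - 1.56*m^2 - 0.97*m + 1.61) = 12.5568*m^4 - 2.7858*m^3 - 5.2536*m^2 + 5.2318*m + 1.5778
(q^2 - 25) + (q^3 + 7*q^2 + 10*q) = q^3 + 8*q^2 + 10*q - 25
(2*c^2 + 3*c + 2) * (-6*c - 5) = -12*c^3 - 28*c^2 - 27*c - 10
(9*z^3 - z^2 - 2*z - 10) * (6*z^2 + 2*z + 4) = 54*z^5 + 12*z^4 + 22*z^3 - 68*z^2 - 28*z - 40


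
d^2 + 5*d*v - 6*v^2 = (d - v)*(d + 6*v)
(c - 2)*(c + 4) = c^2 + 2*c - 8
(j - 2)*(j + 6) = j^2 + 4*j - 12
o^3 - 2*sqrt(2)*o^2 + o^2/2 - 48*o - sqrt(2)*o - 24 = (o + 1/2)*(o - 6*sqrt(2))*(o + 4*sqrt(2))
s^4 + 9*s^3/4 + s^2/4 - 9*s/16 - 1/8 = (s - 1/2)*(s + 1/4)*(s + 1/2)*(s + 2)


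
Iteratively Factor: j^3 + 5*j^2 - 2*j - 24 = (j + 4)*(j^2 + j - 6) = (j + 3)*(j + 4)*(j - 2)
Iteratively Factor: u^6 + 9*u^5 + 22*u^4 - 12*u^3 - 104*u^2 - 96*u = (u - 2)*(u^5 + 11*u^4 + 44*u^3 + 76*u^2 + 48*u) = (u - 2)*(u + 4)*(u^4 + 7*u^3 + 16*u^2 + 12*u) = (u - 2)*(u + 2)*(u + 4)*(u^3 + 5*u^2 + 6*u) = (u - 2)*(u + 2)*(u + 3)*(u + 4)*(u^2 + 2*u) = (u - 2)*(u + 2)^2*(u + 3)*(u + 4)*(u)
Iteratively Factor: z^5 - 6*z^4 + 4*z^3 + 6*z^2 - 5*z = (z)*(z^4 - 6*z^3 + 4*z^2 + 6*z - 5) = z*(z - 1)*(z^3 - 5*z^2 - z + 5) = z*(z - 1)*(z + 1)*(z^2 - 6*z + 5) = z*(z - 1)^2*(z + 1)*(z - 5)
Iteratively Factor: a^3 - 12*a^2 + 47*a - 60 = (a - 5)*(a^2 - 7*a + 12) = (a - 5)*(a - 4)*(a - 3)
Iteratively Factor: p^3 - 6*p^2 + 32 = (p + 2)*(p^2 - 8*p + 16) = (p - 4)*(p + 2)*(p - 4)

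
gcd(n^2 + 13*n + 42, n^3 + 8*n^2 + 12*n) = n + 6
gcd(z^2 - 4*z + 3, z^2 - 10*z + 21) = z - 3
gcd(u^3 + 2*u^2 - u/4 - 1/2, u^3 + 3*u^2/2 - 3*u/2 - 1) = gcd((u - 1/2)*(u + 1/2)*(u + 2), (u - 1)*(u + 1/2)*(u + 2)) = u^2 + 5*u/2 + 1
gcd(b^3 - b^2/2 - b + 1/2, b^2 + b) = b + 1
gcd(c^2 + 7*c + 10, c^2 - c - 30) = c + 5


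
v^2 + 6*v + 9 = (v + 3)^2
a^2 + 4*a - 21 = (a - 3)*(a + 7)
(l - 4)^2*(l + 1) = l^3 - 7*l^2 + 8*l + 16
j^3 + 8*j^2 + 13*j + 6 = (j + 1)^2*(j + 6)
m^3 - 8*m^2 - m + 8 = (m - 8)*(m - 1)*(m + 1)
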